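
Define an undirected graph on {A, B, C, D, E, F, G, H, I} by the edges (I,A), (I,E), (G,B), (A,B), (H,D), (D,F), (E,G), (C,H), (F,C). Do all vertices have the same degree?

Yes

Degrees: A:2, B:2, C:2, D:2, E:2, F:2, G:2, H:2, I:2
All degrees equal 2; the graph is regular.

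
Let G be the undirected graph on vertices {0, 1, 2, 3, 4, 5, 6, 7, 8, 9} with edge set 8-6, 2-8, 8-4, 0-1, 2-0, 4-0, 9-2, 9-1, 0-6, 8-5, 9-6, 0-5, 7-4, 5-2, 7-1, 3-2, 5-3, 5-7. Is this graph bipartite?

2-5-0-2 is an odd cycle (length 3), and a bipartite graph can contain only even cycles.

No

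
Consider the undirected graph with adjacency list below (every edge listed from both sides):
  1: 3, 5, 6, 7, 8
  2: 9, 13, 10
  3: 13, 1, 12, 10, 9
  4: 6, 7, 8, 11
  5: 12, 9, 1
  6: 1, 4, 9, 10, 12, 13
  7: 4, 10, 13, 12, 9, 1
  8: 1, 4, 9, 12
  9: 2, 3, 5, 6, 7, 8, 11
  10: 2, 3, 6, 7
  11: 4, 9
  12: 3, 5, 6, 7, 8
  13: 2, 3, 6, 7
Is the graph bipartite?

Yes

A valid 2-coloring puts {2, 3, 5, 6, 7, 8, 11} on one side and {1, 4, 9, 10, 12, 13} on the other; every edge crosses between the two sides.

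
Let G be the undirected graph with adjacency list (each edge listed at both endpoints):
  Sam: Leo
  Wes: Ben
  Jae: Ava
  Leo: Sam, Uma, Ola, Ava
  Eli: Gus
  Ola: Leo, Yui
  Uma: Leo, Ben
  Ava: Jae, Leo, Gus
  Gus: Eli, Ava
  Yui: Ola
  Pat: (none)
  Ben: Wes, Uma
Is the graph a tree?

The graph has 12 vertices and 10 edges.
It splits into 2 components, so it cannot be a tree.

No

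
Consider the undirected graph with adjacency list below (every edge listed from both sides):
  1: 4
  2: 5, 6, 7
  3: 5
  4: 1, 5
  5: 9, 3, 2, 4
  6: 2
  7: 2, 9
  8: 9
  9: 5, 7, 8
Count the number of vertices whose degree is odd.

Degrees: 1:1, 2:3, 3:1, 4:2, 5:4, 6:1, 7:2, 8:1, 9:3
Odd-degree vertices: 1, 2, 3, 6, 8, 9.

6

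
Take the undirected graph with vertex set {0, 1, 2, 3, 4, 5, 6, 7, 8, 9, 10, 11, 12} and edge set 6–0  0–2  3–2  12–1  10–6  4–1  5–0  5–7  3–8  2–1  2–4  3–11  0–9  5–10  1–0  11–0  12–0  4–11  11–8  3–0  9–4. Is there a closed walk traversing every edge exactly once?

No

Degrees: 0:8, 1:4, 2:4, 3:4, 4:4, 5:3, 6:2, 7:1, 8:2, 9:2, 10:2, 11:4, 12:2
5, 7 have odd degree; an Eulerian circuit needs every degree to be even, so none exists.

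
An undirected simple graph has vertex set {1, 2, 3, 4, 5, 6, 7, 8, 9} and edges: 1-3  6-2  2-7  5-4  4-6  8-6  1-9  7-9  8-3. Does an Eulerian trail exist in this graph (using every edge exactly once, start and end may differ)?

Yes

Degrees: 1:2, 2:2, 3:2, 4:2, 5:1, 6:3, 7:2, 8:2, 9:2
Odd-degree vertices: 5, 6 (2 total).
The non-isolated vertices are connected and exactly 2 have odd degree, so an Eulerian trail exists (from 5 to 6).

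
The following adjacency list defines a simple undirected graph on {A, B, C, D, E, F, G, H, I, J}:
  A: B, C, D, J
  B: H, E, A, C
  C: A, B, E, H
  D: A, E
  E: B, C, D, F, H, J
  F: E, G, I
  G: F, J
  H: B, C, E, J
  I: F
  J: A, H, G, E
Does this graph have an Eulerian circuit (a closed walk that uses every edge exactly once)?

No

Degrees: A:4, B:4, C:4, D:2, E:6, F:3, G:2, H:4, I:1, J:4
Vertices with odd degree: F, I. An Eulerian circuit requires all degrees even.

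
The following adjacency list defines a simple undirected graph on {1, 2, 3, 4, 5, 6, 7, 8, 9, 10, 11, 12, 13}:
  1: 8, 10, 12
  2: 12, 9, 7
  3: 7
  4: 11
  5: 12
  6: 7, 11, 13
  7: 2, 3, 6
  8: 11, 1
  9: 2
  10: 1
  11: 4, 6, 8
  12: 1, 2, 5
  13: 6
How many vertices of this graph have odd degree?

Degrees: 1:3, 2:3, 3:1, 4:1, 5:1, 6:3, 7:3, 8:2, 9:1, 10:1, 11:3, 12:3, 13:1
Odd-degree vertices: 1, 2, 3, 4, 5, 6, 7, 9, 10, 11, 12, 13.

12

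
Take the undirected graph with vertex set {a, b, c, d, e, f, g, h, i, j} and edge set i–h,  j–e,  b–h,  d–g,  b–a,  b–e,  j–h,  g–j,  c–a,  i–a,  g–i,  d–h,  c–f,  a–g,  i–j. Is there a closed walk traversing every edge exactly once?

No

Degrees: a:4, b:3, c:2, d:2, e:2, f:1, g:4, h:4, i:4, j:4
Vertices with odd degree: b, f. An Eulerian circuit requires all degrees even.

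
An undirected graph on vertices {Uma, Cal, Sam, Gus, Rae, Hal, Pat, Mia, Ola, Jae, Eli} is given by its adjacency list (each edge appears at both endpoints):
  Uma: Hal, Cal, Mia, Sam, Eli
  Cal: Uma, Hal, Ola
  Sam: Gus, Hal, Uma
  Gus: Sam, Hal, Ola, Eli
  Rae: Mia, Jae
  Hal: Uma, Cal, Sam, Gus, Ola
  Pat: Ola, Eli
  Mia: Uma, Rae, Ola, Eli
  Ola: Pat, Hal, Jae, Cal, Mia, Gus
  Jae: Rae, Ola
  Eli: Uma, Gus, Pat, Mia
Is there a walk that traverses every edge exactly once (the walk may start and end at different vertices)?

No

Degrees: Uma:5, Cal:3, Sam:3, Gus:4, Rae:2, Hal:5, Pat:2, Mia:4, Ola:6, Jae:2, Eli:4
Odd-degree vertices: Uma, Cal, Sam, Hal (4 total).
With 4 odd-degree vertices (more than two), no single trail can use every edge.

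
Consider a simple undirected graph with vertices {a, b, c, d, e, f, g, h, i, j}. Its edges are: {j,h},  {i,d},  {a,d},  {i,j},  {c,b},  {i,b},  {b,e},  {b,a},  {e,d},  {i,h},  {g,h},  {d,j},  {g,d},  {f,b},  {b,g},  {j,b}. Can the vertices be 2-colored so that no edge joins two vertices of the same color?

No

The cycle d-i-j-d has length 3, which is odd, so the graph is not bipartite.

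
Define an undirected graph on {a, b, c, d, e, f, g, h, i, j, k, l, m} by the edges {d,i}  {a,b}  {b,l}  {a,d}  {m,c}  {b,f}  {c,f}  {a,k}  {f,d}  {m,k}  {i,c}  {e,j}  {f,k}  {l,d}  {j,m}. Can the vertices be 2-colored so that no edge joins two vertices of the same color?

Yes

A valid 2-coloring puts {b, c, d, g, h, j, k} on one side and {a, e, f, i, l, m} on the other; every edge crosses between the two sides.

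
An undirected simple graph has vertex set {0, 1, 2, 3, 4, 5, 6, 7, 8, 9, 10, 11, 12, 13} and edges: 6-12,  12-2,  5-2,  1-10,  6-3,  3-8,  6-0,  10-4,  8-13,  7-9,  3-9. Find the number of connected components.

Component: {11}
Component: {1, 4, 10}
Component: {0, 2, 3, 5, 6, 7, 8, 9, 12, 13}

3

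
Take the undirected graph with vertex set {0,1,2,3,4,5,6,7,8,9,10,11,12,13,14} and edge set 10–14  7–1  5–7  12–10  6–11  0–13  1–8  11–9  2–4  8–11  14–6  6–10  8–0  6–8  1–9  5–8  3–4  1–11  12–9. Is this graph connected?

Component: {2, 3, 4}
Component: {0, 1, 5, 6, 7, 8, 9, 10, 11, 12, 13, 14}
No edge joins these 2 groups, so the graph is disconnected.

No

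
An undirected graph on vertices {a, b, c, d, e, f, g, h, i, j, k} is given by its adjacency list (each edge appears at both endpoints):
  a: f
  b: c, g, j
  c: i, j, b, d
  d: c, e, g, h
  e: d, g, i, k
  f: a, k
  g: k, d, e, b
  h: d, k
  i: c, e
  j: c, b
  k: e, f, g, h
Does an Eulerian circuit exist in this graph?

Degrees: a:1, b:3, c:4, d:4, e:4, f:2, g:4, h:2, i:2, j:2, k:4
Vertices with odd degree: a, b. An Eulerian circuit requires all degrees even.

No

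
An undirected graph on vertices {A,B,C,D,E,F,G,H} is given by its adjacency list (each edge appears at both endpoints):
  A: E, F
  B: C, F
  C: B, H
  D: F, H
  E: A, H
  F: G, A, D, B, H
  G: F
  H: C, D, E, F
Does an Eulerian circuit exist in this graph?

Degrees: A:2, B:2, C:2, D:2, E:2, F:5, G:1, H:4
Vertices with odd degree: F, G. An Eulerian circuit requires all degrees even.

No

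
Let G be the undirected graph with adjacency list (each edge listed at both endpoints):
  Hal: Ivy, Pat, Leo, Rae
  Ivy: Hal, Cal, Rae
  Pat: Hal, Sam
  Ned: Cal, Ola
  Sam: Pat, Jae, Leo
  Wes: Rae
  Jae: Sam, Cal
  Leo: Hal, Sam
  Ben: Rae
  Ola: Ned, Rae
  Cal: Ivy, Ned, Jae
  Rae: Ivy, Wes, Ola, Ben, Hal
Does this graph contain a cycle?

Yes

The graph has 12 vertices, 15 edges, and 1 connected component.
One cycle is Hal-Ivy-Cal-Jae-Sam-Leo-Hal.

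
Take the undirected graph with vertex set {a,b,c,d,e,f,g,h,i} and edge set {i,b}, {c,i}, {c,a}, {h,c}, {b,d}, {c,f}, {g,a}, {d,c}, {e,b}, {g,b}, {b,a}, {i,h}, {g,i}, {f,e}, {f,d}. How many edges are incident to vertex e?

Neighbors of e: b, f.

2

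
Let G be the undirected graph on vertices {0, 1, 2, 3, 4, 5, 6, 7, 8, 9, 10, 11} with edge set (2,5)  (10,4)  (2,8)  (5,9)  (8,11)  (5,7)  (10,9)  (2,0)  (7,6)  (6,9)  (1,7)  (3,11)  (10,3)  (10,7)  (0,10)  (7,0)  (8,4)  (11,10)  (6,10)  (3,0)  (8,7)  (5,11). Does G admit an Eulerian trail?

Degrees: 0:4, 1:1, 2:3, 3:3, 4:2, 5:4, 6:3, 7:6, 8:4, 9:3, 10:7, 11:4
Odd-degree vertices: 1, 2, 3, 6, 9, 10 (6 total).
An Eulerian trail requires 0 or 2 odd-degree vertices; here there are 6.

No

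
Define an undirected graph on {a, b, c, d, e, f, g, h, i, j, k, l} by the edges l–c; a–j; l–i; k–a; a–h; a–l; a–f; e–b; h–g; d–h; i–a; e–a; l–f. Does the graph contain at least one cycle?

|V| = 12, |E| = 13, number of components = 1.
Since 13 > 12 - 1, a cycle must exist; for instance a-i-l-a.

Yes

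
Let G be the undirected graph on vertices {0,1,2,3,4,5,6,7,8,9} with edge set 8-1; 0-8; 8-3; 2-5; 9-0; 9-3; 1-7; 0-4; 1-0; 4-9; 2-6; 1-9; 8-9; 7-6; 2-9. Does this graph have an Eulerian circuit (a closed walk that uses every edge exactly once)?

No

Degrees: 0:4, 1:4, 2:3, 3:2, 4:2, 5:1, 6:2, 7:2, 8:4, 9:6
2, 5 have odd degree; an Eulerian circuit needs every degree to be even, so none exists.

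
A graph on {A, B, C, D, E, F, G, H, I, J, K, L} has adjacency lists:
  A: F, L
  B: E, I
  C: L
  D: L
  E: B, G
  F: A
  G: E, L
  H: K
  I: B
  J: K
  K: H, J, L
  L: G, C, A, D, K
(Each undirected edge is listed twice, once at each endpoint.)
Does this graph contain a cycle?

No

|V| = 12, |E| = 11, number of components = 1.
A forest on 12 vertices with 1 component has exactly 11 edges, which matches — so no cycle.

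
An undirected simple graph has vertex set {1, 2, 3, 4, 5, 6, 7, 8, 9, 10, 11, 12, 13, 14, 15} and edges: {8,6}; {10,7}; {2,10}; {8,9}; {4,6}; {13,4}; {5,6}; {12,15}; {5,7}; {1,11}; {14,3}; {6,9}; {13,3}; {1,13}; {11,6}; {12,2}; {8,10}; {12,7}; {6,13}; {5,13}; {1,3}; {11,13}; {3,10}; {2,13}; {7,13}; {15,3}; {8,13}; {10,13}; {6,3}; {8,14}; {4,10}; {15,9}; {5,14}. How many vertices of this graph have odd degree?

Degrees: 1:3, 2:3, 3:6, 4:3, 5:4, 6:7, 7:4, 8:5, 9:3, 10:6, 11:3, 12:3, 13:10, 14:3, 15:3
Odd-degree vertices: 1, 2, 4, 6, 8, 9, 11, 12, 14, 15.

10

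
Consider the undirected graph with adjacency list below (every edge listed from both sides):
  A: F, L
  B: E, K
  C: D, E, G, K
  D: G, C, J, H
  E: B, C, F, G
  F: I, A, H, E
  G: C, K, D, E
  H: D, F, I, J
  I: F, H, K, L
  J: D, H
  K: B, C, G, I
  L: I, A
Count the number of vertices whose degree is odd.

0

Degrees: A:2, B:2, C:4, D:4, E:4, F:4, G:4, H:4, I:4, J:2, K:4, L:2
Odd-degree vertices: none.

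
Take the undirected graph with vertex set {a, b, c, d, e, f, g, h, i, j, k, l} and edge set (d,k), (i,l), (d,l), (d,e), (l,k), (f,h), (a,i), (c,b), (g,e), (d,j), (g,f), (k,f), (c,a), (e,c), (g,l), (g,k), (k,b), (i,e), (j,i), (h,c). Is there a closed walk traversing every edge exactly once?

No

Degrees: a:2, b:2, c:4, d:4, e:4, f:3, g:4, h:2, i:4, j:2, k:5, l:4
f, k have odd degree; an Eulerian circuit needs every degree to be even, so none exists.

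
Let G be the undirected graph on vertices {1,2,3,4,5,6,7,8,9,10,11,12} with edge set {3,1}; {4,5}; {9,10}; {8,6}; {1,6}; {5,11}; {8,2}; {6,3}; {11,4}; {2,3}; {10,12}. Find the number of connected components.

Component: {7}
Component: {4, 5, 11}
Component: {9, 10, 12}
Component: {1, 2, 3, 6, 8}

4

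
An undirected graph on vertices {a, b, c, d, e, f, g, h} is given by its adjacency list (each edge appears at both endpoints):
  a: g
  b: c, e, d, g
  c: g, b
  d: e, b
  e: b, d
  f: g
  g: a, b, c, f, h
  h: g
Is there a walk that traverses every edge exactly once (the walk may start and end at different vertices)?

No

Degrees: a:1, b:4, c:2, d:2, e:2, f:1, g:5, h:1
Odd-degree vertices: a, f, g, h (4 total).
With 4 odd-degree vertices (more than two), no single trail can use every edge.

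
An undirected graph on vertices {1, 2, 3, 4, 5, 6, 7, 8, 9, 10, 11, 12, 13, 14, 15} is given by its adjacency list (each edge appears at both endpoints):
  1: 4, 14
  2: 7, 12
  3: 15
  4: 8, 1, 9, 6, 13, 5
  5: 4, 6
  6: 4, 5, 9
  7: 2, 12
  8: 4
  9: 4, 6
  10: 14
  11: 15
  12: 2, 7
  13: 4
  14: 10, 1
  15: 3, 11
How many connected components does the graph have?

Component: {2, 7, 12}
Component: {3, 11, 15}
Component: {1, 4, 5, 6, 8, 9, 10, 13, 14}

3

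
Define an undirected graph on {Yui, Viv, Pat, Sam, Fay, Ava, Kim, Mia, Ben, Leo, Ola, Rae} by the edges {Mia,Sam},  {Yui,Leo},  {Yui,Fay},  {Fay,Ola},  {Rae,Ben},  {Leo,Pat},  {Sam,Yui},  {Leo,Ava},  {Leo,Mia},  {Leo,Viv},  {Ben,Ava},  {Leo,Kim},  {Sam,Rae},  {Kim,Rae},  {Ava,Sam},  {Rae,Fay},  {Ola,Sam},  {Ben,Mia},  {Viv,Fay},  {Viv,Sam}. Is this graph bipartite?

Sam-Viv-Leo-Kim-Rae-Sam is an odd cycle (length 5), and a bipartite graph can contain only even cycles.

No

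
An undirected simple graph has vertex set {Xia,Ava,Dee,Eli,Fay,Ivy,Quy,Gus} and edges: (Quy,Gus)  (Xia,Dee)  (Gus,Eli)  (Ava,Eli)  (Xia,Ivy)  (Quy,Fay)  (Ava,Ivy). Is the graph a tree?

The graph has 8 vertices and 7 edges.
It is connected with exactly 7 edges, hence acyclic — it is a tree.

Yes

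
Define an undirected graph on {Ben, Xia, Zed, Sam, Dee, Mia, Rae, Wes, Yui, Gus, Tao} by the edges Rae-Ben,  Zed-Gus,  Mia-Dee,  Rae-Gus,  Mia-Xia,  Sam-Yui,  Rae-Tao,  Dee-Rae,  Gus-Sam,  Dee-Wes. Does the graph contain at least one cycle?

|V| = 11, |E| = 10, number of components = 1.
Since 10 = 11 - 1, the graph is a forest and contains no cycle.

No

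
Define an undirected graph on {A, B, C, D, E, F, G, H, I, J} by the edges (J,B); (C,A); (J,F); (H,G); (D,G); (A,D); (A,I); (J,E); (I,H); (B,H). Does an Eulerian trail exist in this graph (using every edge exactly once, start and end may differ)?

No

Degrees: A:3, B:2, C:1, D:2, E:1, F:1, G:2, H:3, I:2, J:3
Odd-degree vertices: A, C, E, F, H, J (6 total).
An Eulerian trail requires 0 or 2 odd-degree vertices; here there are 6.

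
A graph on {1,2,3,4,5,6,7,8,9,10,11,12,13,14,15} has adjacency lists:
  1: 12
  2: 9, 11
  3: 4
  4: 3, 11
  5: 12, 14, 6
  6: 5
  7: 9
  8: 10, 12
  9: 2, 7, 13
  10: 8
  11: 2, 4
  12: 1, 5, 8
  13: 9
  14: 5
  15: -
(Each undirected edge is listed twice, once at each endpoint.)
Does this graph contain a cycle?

The graph has 15 vertices, 12 edges, and 3 connected components.
A forest on 15 vertices with 3 components has exactly 12 edges, which matches — so no cycle.

No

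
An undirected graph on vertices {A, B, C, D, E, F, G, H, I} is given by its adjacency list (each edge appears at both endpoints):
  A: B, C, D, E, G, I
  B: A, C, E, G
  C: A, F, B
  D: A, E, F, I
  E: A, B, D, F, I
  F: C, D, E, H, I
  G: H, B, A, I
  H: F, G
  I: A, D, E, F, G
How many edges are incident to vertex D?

Neighbors of D: A, E, F, I.

4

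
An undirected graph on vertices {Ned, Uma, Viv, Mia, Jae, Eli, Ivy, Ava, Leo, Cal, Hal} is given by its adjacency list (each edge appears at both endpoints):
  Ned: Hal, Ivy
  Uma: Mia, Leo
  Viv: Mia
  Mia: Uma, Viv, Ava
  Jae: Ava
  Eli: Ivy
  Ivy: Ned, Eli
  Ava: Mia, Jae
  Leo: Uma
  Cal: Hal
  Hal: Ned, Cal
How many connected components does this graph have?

Component: {Ned, Eli, Ivy, Cal, Hal}
Component: {Uma, Viv, Mia, Jae, Ava, Leo}

2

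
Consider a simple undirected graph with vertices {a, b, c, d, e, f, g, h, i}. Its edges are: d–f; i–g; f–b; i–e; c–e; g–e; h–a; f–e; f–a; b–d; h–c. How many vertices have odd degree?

0

Degrees: a:2, b:2, c:2, d:2, e:4, f:4, g:2, h:2, i:2
Odd-degree vertices: none.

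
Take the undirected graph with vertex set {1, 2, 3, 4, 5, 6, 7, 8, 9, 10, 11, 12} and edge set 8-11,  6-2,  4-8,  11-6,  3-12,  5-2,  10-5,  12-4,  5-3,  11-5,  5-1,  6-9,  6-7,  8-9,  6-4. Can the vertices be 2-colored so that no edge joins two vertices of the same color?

Yes

A valid 2-coloring puts {5, 6, 8, 12} on one side and {1, 2, 3, 4, 7, 9, 10, 11} on the other; every edge crosses between the two sides.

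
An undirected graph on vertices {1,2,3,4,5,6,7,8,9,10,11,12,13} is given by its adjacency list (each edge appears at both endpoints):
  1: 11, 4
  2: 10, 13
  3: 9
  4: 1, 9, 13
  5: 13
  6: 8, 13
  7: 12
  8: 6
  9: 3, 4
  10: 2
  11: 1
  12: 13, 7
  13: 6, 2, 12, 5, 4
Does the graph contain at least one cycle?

|V| = 13, |E| = 12, number of components = 1.
A forest on 13 vertices with 1 component has exactly 12 edges, which matches — so no cycle.

No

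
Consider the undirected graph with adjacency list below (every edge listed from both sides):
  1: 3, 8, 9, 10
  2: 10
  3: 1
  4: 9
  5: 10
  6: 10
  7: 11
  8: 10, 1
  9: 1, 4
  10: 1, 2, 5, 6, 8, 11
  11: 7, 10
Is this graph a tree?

No

|V| = 11, |E| = 11.
Connected but with 11 > 10 edges, so it has a cycle and is not a tree.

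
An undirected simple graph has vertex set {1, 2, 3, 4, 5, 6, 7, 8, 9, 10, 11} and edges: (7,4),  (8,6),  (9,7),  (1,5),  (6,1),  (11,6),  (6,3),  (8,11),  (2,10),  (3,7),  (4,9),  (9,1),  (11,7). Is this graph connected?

Component: {2, 10}
Component: {1, 3, 4, 5, 6, 7, 8, 9, 11}
No edge joins these 2 groups, so the graph is disconnected.

No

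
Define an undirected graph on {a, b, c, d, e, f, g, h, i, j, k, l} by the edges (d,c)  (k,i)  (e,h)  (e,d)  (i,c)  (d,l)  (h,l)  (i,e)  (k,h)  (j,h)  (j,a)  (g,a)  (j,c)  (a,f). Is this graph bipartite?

No

The cycle d-c-j-h-l-d has length 5, which is odd, so the graph is not bipartite.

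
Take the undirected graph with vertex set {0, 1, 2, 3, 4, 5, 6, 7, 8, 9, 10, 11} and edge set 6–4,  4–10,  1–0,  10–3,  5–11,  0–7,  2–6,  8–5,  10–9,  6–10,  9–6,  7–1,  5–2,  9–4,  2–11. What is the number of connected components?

2

Component: {0, 1, 7}
Component: {2, 3, 4, 5, 6, 8, 9, 10, 11}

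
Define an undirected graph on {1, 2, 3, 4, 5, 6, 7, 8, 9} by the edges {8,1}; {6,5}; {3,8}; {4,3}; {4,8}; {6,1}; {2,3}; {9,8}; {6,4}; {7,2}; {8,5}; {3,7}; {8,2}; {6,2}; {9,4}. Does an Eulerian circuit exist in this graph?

Degrees: 1:2, 2:4, 3:4, 4:4, 5:2, 6:4, 7:2, 8:6, 9:2
Every vertex has even degree and the edges form a single connected piece, so an Eulerian circuit exists.

Yes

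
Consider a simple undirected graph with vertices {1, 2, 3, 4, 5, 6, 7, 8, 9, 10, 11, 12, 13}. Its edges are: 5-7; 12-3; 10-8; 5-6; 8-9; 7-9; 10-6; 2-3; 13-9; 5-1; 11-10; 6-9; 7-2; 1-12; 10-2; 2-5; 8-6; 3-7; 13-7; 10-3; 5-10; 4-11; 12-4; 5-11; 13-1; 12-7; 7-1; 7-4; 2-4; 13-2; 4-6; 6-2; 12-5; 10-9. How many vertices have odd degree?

8

Degrees: 1:4, 2:7, 3:4, 4:5, 5:7, 6:6, 7:8, 8:3, 9:5, 10:7, 11:3, 12:5, 13:4
Odd-degree vertices: 2, 4, 5, 8, 9, 10, 11, 12.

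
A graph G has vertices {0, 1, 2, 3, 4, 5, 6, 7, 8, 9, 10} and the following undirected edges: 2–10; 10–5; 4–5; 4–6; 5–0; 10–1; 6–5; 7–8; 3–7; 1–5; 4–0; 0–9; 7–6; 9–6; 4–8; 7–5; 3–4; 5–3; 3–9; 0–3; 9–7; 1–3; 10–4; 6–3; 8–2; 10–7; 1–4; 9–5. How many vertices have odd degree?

Degrees: 0:4, 1:4, 2:2, 3:7, 4:7, 5:8, 6:5, 7:6, 8:3, 9:5, 10:5
Odd-degree vertices: 3, 4, 6, 8, 9, 10.

6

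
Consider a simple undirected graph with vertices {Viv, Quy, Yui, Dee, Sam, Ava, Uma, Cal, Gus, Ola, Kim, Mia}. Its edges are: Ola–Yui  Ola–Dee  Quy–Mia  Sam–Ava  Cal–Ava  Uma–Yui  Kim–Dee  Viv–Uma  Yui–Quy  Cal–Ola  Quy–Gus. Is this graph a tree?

The graph has 12 vertices and 11 edges.
Connected and |E| = |V| - 1, which characterizes a tree.

Yes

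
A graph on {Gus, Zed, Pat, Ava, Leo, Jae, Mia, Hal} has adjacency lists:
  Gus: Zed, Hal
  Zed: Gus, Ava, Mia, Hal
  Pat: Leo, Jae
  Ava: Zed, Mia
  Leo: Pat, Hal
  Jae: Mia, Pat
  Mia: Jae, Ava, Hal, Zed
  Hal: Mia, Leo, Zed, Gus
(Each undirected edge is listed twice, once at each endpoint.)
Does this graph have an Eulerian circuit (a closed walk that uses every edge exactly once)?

Degrees: Gus:2, Zed:4, Pat:2, Ava:2, Leo:2, Jae:2, Mia:4, Hal:4
All degrees are even and the non-isolated vertices are connected — an Eulerian circuit exists.

Yes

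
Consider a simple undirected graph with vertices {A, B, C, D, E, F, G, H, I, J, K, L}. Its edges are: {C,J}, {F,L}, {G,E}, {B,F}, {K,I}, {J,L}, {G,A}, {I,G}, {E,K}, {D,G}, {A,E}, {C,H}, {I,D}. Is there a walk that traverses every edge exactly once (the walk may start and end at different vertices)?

No

Degrees: A:2, B:1, C:2, D:2, E:3, F:2, G:4, H:1, I:3, J:2, K:2, L:2
Odd-degree vertices: B, E, H, I (4 total).
With 4 odd-degree vertices (more than two), no single trail can use every edge.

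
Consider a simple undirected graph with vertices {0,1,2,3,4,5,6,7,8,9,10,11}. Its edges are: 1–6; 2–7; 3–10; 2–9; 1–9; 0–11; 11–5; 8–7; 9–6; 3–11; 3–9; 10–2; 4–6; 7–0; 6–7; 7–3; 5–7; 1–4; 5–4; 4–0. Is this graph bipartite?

No

The cycle 6-1-9-6 has length 3, which is odd, so the graph is not bipartite.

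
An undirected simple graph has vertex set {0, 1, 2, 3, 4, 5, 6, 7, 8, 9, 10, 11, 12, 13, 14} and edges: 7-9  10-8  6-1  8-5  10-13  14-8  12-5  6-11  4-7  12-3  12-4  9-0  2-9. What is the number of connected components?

Component: {1, 6, 11}
Component: {0, 2, 3, 4, 5, 7, 8, 9, 10, 12, 13, 14}

2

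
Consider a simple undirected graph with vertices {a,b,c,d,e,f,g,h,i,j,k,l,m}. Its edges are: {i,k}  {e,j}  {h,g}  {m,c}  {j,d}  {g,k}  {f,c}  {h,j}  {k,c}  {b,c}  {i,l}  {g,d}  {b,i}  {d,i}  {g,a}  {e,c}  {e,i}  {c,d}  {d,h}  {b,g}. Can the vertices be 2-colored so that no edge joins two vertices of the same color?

No

d-h-g-d is an odd cycle (length 3), and a bipartite graph can contain only even cycles.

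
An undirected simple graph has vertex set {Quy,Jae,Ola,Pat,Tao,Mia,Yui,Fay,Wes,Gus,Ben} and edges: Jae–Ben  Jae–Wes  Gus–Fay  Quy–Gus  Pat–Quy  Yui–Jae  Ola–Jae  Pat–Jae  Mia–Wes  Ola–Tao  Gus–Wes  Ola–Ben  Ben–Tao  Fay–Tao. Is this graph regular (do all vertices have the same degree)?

Degrees: Quy:2, Jae:5, Ola:3, Pat:2, Tao:3, Mia:1, Yui:1, Fay:2, Wes:3, Gus:3, Ben:3
Vertex Mia has degree 1 while Jae has degree 5, so the graph is not regular.

No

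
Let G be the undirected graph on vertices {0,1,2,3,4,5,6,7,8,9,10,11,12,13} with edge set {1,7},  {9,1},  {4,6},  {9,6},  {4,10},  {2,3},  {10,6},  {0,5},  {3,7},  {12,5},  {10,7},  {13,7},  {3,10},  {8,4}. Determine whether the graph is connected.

No

Component: {11}
Component: {0, 5, 12}
Component: {1, 2, 3, 4, 6, 7, 8, 9, 10, 13}
There are 3 separate components, so the graph is not connected.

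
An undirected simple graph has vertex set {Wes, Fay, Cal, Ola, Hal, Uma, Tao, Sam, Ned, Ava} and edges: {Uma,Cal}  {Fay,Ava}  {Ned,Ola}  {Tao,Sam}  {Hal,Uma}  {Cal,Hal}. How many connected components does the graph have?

Component: {Wes}
Component: {Fay, Ava}
Component: {Ola, Ned}
Component: {Tao, Sam}
Component: {Cal, Hal, Uma}

5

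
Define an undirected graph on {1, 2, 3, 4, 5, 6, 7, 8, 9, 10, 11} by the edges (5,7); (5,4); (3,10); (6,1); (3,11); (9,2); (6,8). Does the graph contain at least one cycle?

No

|V| = 11, |E| = 7, number of components = 4.
A forest on 11 vertices with 4 components has exactly 7 edges, which matches — so no cycle.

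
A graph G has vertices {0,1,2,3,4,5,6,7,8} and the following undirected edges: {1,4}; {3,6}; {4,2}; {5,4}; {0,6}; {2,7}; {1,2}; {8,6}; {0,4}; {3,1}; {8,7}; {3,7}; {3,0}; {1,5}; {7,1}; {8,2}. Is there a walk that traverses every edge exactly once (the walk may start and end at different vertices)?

Degrees: 0:3, 1:5, 2:4, 3:4, 4:4, 5:2, 6:3, 7:4, 8:3
Odd-degree vertices: 0, 1, 6, 8 (4 total).
An Eulerian trail requires 0 or 2 odd-degree vertices; here there are 4.

No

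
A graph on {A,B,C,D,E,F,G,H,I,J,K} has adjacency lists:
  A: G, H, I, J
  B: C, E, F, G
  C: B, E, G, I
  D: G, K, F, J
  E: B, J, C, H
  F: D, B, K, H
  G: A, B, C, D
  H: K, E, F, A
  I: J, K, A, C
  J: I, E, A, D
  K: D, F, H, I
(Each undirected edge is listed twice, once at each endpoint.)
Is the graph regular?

Degrees: A:4, B:4, C:4, D:4, E:4, F:4, G:4, H:4, I:4, J:4, K:4
All degrees equal 4; the graph is regular.

Yes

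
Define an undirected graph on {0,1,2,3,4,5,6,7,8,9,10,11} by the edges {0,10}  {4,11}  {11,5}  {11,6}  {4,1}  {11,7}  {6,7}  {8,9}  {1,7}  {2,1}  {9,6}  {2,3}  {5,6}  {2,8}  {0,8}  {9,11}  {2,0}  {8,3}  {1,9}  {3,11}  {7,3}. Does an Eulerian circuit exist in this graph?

No

Degrees: 0:3, 1:4, 2:4, 3:4, 4:2, 5:2, 6:4, 7:4, 8:4, 9:4, 10:1, 11:6
0, 10 have odd degree; an Eulerian circuit needs every degree to be even, so none exists.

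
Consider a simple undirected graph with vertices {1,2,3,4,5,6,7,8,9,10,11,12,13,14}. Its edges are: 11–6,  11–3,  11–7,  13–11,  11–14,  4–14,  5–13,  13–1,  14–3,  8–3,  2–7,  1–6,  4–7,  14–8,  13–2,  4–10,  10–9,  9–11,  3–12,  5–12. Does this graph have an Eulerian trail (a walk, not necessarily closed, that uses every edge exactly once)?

Degrees: 1:2, 2:2, 3:4, 4:3, 5:2, 6:2, 7:3, 8:2, 9:2, 10:2, 11:6, 12:2, 13:4, 14:4
Odd-degree vertices: 4, 7 (2 total).
The non-isolated vertices are connected and exactly 2 have odd degree, so an Eulerian trail exists (from 4 to 7).

Yes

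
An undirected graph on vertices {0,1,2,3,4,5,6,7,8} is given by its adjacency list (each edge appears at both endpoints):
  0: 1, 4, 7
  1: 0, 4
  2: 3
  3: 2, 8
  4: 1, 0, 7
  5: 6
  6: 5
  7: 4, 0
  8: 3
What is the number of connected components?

Component: {5, 6}
Component: {2, 3, 8}
Component: {0, 1, 4, 7}

3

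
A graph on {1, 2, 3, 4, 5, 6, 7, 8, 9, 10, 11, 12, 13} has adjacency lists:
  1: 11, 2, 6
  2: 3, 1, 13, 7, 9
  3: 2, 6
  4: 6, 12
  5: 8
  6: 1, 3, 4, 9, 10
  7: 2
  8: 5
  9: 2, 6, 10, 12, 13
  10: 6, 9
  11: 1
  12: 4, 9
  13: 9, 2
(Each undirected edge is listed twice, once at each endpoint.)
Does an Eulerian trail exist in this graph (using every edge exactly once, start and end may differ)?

Degrees: 1:3, 2:5, 3:2, 4:2, 5:1, 6:5, 7:1, 8:1, 9:5, 10:2, 11:1, 12:2, 13:2
Odd-degree vertices: 1, 2, 5, 6, 7, 8, 9, 11 (8 total).
With 8 odd-degree vertices (more than two), no single trail can use every edge.

No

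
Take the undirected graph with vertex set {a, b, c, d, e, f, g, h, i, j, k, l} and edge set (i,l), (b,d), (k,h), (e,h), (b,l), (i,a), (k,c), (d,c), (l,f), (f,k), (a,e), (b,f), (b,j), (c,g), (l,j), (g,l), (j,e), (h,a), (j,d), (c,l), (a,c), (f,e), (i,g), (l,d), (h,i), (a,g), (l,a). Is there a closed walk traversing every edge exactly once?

Degrees: a:6, b:4, c:5, d:4, e:4, f:4, g:4, h:4, i:4, j:4, k:3, l:8
Vertices with odd degree: c, k. An Eulerian circuit requires all degrees even.

No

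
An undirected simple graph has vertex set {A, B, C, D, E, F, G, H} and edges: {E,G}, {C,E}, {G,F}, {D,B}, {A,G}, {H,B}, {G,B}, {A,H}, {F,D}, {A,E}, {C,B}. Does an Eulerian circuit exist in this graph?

No

Degrees: A:3, B:4, C:2, D:2, E:3, F:2, G:4, H:2
Vertices with odd degree: A, E. An Eulerian circuit requires all degrees even.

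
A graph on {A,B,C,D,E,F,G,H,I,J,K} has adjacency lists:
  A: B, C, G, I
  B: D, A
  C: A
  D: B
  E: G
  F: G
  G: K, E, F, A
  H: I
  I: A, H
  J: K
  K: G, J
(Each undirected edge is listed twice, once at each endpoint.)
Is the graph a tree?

The graph has 11 vertices and 10 edges.
Connected and |E| = |V| - 1, which characterizes a tree.

Yes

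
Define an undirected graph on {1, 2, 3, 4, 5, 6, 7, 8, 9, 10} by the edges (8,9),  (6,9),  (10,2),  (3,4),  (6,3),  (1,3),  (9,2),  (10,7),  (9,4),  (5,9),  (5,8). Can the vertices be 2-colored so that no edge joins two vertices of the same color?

No

5-8-9-5 is an odd cycle (length 3), and a bipartite graph can contain only even cycles.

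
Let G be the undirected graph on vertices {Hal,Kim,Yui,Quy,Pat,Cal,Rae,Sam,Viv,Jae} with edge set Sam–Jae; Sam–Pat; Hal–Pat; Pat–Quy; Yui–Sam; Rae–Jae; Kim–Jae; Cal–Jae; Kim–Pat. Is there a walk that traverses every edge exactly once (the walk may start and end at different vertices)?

No

Degrees: Hal:1, Kim:2, Yui:1, Quy:1, Pat:4, Cal:1, Rae:1, Sam:3, Viv:0, Jae:4
Odd-degree vertices: Hal, Yui, Quy, Cal, Rae, Sam (6 total).
With 6 odd-degree vertices (more than two), no single trail can use every edge.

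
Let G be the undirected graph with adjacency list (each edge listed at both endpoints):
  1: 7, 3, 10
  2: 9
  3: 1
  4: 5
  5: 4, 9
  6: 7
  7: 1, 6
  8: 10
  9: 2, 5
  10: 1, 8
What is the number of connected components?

Component: {2, 4, 5, 9}
Component: {1, 3, 6, 7, 8, 10}

2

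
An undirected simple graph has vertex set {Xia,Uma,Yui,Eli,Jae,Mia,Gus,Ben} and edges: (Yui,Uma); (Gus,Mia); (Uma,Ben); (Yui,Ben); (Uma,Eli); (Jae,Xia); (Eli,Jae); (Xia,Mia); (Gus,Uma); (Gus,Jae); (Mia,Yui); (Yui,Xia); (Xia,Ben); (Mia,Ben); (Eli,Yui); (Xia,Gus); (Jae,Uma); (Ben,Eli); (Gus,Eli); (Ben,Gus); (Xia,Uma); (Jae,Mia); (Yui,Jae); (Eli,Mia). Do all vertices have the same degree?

Yes

Degrees: Xia:6, Uma:6, Yui:6, Eli:6, Jae:6, Mia:6, Gus:6, Ben:6
All degrees equal 6; the graph is regular.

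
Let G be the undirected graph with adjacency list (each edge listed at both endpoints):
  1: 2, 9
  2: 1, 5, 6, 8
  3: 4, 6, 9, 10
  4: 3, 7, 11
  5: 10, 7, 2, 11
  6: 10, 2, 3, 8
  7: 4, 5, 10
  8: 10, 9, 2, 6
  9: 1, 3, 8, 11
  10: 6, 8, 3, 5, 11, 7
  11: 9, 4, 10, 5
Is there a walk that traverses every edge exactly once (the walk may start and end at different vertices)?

Degrees: 1:2, 2:4, 3:4, 4:3, 5:4, 6:4, 7:3, 8:4, 9:4, 10:6, 11:4
Odd-degree vertices: 4, 7 (2 total).
With 2 odd-degree vertices and all edges in one connected piece, an Eulerian trail exists (from 4 to 7).

Yes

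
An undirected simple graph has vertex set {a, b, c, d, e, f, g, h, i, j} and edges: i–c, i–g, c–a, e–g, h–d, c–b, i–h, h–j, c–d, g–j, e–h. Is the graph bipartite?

Yes

Color {c, f, g, h} black and {a, b, d, e, i, j} white. No edge joins two same-colored vertices, so the graph is bipartite.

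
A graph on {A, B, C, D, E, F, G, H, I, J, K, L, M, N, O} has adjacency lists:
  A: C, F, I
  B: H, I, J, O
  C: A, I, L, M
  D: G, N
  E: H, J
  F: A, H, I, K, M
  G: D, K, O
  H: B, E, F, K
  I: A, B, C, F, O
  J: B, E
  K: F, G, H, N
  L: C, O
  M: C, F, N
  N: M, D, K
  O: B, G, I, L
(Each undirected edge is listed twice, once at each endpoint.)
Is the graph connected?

Yes

A breadth-first search from A visits A, F, C, I, M, H, K, L, O, B, N, E, G, J, D — all 15 vertices — so the graph is connected.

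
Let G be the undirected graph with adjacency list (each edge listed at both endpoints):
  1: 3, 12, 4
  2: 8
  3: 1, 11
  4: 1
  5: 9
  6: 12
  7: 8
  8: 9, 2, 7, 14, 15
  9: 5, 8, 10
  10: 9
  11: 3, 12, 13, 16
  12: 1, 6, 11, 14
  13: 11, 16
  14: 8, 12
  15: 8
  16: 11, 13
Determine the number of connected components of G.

Component: {1, 2, 3, 4, 5, 6, 7, 8, 9, 10, 11, 12, 13, 14, 15, 16}

1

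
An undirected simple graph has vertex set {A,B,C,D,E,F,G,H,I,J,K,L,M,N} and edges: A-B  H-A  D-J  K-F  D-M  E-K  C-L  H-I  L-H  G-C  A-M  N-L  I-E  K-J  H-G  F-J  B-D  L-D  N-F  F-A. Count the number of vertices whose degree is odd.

Degrees: A:4, B:2, C:2, D:4, E:2, F:4, G:2, H:4, I:2, J:3, K:3, L:4, M:2, N:2
Odd-degree vertices: J, K.

2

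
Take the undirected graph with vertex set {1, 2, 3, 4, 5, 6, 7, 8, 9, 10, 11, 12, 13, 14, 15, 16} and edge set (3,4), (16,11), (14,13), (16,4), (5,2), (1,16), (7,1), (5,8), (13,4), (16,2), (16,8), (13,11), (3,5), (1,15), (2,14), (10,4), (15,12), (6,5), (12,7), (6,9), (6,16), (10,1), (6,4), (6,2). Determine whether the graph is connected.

Yes

Starting from 1 and exploring outward reaches every vertex (1, 16, 15, 10, 7, 4, 8, 6, 2, 11, 12, 13, 3, 5, 9, 14); the graph is connected.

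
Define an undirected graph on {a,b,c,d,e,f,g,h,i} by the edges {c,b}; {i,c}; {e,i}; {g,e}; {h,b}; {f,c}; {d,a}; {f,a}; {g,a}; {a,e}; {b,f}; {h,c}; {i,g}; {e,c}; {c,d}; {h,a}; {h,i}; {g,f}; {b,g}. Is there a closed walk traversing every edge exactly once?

Degrees: a:5, b:4, c:6, d:2, e:4, f:4, g:5, h:4, i:4
Vertices with odd degree: a, g. An Eulerian circuit requires all degrees even.

No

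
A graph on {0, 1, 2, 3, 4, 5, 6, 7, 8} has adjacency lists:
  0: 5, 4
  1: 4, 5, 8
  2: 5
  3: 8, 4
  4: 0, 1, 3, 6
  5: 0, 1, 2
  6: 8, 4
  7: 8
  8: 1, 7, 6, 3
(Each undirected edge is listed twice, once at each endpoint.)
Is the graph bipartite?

Yes

A valid 2-coloring puts {4, 5, 8} on one side and {0, 1, 2, 3, 6, 7} on the other; every edge crosses between the two sides.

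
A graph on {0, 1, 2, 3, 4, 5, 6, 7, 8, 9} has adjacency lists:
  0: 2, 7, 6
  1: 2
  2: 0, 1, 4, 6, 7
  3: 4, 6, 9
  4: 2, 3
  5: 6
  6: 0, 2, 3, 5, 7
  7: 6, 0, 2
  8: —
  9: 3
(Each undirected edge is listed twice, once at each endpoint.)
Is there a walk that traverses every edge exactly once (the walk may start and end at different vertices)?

No

Degrees: 0:3, 1:1, 2:5, 3:3, 4:2, 5:1, 6:5, 7:3, 8:0, 9:1
Odd-degree vertices: 0, 1, 2, 3, 5, 6, 7, 9 (8 total).
With 8 odd-degree vertices (more than two), no single trail can use every edge.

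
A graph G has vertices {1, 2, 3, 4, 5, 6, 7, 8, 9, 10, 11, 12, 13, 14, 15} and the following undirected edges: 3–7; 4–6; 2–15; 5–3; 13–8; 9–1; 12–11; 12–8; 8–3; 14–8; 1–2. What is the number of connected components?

4

Component: {10}
Component: {4, 6}
Component: {1, 2, 9, 15}
Component: {3, 5, 7, 8, 11, 12, 13, 14}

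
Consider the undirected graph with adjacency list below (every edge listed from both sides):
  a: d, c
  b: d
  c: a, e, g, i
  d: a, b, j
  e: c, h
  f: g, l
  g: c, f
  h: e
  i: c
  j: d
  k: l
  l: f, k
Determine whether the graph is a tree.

Yes

|V| = 12, |E| = 11.
It is connected with exactly 11 edges, hence acyclic — it is a tree.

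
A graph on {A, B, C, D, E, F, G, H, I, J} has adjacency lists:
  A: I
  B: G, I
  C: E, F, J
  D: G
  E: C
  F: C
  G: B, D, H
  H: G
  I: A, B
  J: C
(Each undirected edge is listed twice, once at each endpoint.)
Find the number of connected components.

2

Component: {C, E, F, J}
Component: {A, B, D, G, H, I}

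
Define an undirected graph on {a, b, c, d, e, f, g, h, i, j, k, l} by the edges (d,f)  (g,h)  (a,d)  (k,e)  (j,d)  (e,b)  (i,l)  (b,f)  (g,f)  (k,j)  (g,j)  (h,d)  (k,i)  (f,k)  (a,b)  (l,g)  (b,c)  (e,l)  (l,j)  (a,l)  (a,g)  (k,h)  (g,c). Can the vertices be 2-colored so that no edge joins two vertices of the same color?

j-g-l-j is an odd cycle (length 3), and a bipartite graph can contain only even cycles.

No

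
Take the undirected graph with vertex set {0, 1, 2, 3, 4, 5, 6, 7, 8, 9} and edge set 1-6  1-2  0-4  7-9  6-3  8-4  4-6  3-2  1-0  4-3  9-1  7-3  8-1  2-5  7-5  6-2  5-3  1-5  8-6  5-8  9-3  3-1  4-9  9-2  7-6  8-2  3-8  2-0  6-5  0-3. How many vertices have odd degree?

6

Degrees: 0:4, 1:7, 2:7, 3:9, 4:5, 5:6, 6:7, 7:4, 8:6, 9:5
Odd-degree vertices: 1, 2, 3, 4, 6, 9.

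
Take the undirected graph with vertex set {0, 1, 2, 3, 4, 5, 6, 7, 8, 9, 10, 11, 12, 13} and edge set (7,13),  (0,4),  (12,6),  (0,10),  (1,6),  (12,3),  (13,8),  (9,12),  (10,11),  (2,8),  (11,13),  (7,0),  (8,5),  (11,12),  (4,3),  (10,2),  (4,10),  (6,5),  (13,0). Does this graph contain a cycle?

|V| = 14, |E| = 19, number of components = 1.
One cycle is 13-8-5-6-12-11-13.

Yes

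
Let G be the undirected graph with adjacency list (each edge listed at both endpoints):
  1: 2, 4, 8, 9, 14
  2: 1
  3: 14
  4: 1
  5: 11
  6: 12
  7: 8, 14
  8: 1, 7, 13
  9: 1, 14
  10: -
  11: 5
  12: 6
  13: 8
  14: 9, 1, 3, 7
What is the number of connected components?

Component: {10}
Component: {5, 11}
Component: {6, 12}
Component: {1, 2, 3, 4, 7, 8, 9, 13, 14}

4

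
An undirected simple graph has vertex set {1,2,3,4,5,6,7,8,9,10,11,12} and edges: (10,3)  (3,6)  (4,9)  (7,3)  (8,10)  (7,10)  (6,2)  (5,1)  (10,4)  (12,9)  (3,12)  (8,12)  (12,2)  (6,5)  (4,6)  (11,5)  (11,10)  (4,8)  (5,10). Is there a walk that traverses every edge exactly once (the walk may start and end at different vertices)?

Yes

Degrees: 1:1, 2:2, 3:4, 4:4, 5:4, 6:4, 7:2, 8:3, 9:2, 10:6, 11:2, 12:4
Odd-degree vertices: 1, 8 (2 total).
The non-isolated vertices are connected and exactly 2 have odd degree, so an Eulerian trail exists (from 1 to 8).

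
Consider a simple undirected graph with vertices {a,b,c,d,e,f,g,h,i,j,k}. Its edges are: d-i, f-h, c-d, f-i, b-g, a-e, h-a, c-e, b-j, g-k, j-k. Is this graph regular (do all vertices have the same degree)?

Yes

Degrees: a:2, b:2, c:2, d:2, e:2, f:2, g:2, h:2, i:2, j:2, k:2
All degrees equal 2; the graph is regular.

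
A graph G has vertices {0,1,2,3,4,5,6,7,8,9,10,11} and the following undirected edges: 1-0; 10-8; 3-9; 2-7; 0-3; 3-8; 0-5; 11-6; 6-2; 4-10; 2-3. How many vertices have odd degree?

8

Degrees: 0:3, 1:1, 2:3, 3:4, 4:1, 5:1, 6:2, 7:1, 8:2, 9:1, 10:2, 11:1
Odd-degree vertices: 0, 1, 2, 4, 5, 7, 9, 11.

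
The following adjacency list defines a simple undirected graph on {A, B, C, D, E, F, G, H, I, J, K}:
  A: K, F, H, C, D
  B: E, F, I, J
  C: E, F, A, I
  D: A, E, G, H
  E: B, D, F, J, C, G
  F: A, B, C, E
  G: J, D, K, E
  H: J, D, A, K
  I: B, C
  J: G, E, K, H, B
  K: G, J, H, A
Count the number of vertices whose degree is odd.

2

Degrees: A:5, B:4, C:4, D:4, E:6, F:4, G:4, H:4, I:2, J:5, K:4
Odd-degree vertices: A, J.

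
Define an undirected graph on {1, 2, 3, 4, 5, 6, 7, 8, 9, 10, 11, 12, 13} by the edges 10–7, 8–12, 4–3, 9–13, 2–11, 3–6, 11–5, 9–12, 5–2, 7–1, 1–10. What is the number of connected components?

Component: {1, 7, 10}
Component: {2, 5, 11}
Component: {3, 4, 6}
Component: {8, 9, 12, 13}

4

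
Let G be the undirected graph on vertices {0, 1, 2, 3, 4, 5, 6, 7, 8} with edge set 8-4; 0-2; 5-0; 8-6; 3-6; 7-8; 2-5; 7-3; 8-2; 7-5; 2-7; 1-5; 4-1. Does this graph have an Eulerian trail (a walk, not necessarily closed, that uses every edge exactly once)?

Yes

Degrees: 0:2, 1:2, 2:4, 3:2, 4:2, 5:4, 6:2, 7:4, 8:4
Odd-degree vertices: none (0 total).
The non-isolated vertices are connected and exactly 0 have odd degree, so an Eulerian trail exists.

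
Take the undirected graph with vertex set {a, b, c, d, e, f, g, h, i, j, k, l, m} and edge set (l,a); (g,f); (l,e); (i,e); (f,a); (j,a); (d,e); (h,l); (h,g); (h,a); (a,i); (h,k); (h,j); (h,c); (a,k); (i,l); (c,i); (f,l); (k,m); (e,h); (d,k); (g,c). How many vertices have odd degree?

6

Degrees: a:6, b:0, c:3, d:2, e:4, f:3, g:3, h:7, i:4, j:2, k:4, l:5, m:1
Odd-degree vertices: c, f, g, h, l, m.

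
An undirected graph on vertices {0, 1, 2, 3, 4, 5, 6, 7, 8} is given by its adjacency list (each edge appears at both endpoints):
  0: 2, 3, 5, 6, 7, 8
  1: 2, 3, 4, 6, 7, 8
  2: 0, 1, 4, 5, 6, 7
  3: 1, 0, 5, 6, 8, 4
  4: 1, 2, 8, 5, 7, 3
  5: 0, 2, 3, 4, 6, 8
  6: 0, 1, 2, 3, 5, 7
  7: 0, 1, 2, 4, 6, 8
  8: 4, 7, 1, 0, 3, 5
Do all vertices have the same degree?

Degrees: 0:6, 1:6, 2:6, 3:6, 4:6, 5:6, 6:6, 7:6, 8:6
Every vertex has degree 6, so the graph is 6-regular.

Yes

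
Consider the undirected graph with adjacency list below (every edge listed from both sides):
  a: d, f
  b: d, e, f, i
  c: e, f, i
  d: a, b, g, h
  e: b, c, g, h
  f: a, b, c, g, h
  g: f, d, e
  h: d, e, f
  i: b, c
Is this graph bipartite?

Yes

A valid 2-coloring puts {d, e, f, i} on one side and {a, b, c, g, h} on the other; every edge crosses between the two sides.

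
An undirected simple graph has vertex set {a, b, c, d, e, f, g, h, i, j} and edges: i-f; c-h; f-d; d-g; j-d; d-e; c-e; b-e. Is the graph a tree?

|V| = 10, |E| = 8.
It is not connected, so it is not a tree.

No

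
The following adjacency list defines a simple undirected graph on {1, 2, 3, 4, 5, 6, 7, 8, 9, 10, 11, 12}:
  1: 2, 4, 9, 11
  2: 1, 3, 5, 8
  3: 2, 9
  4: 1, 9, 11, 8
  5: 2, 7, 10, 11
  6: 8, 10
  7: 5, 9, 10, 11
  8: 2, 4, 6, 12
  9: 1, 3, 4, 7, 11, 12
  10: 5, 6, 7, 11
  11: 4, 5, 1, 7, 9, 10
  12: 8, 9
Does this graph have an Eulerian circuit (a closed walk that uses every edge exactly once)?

Yes

Degrees: 1:4, 2:4, 3:2, 4:4, 5:4, 6:2, 7:4, 8:4, 9:6, 10:4, 11:6, 12:2
Every vertex has even degree and the edges form a single connected piece, so an Eulerian circuit exists.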